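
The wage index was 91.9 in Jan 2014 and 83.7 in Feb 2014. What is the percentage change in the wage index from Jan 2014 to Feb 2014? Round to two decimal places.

-8.92%

Change = (83.7 − 91.9) / 91.9 × 100
       = -8.2 / 91.9 × 100 = -8.9227%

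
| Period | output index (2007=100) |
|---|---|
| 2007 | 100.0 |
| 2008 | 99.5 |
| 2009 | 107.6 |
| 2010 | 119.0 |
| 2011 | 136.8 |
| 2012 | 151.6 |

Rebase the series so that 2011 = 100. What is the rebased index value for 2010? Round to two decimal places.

86.99

Rebased(2010) = 119.0 / 136.8 × 100 = 86.9883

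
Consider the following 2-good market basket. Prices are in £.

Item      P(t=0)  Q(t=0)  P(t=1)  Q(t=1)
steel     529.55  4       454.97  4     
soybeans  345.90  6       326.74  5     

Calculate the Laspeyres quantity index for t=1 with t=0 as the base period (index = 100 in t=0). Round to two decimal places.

91.75

Laspeyres quantity index uses base-period prices as weights.
ΣP(t=0)·Q(t=1) = 529.55×4 + 345.90×5 = 2118.2 + 1729.5 = 3847.7
ΣP(t=0)·Q(t=0) = 529.55×4 + 345.90×6 = 2118.2 + 2075.4 = 4193.6
Index = 3847.7 / 4193.6 × 100 = 91.7517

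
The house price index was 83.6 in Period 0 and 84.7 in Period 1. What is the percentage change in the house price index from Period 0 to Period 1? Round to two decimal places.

1.32%

Change = (84.7 − 83.6) / 83.6 × 100
       = 1.1 / 83.6 × 100 = 1.3158%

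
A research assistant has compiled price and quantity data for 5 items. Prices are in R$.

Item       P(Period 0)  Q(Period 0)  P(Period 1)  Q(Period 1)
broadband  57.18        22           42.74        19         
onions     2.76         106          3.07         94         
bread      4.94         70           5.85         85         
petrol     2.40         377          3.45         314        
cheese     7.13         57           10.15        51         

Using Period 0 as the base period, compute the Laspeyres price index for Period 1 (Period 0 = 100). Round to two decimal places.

Laspeyres price index uses base-period quantities as weights.
ΣP(Period 1)·Q(Period 0) = 42.74×22 + 3.07×106 + 5.85×70 + 3.45×377 + 10.15×57 = 940.28 + 325.42 + 409.5 + 1300.65 + 578.55 = 3554.4
ΣP(Period 0)·Q(Period 0) = 57.18×22 + 2.76×106 + 4.94×70 + 2.40×377 + 7.13×57 = 1257.96 + 292.56 + 345.8 + 904.8 + 406.41 = 3207.53
Index = 3554.4 / 3207.53 × 100 = 110.8142

110.81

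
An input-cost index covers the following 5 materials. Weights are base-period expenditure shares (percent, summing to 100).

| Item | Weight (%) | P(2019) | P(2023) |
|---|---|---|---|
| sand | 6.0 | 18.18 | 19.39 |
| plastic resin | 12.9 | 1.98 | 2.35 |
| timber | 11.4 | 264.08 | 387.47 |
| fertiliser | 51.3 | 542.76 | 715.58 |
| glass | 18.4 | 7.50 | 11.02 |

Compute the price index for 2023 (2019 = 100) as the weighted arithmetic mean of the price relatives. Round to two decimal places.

sand: 6.0 × (19.39/18.18) = 6.0 × 1.066557 = 6.3993
plastic resin: 12.9 × (2.35/1.98) = 12.9 × 1.186869 = 15.3106
timber: 11.4 × (387.47/264.08) = 11.4 × 1.467245 = 16.7266
fertiliser: 51.3 × (715.58/542.76) = 51.3 × 1.318410 = 67.6344
glass: 18.4 × (11.02/7.50) = 18.4 × 1.469333 = 27.0357
Index = Σ wᵢ·(p₁ᵢ/p₀ᵢ) = 6.3993 + 15.3106 + 16.7266 + 67.6344 + 27.0357 = 133.1067

133.11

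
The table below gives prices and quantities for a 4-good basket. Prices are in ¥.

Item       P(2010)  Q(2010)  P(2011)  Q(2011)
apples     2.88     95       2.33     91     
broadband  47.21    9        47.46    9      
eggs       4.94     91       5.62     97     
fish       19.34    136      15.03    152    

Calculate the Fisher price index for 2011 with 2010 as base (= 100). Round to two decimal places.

Laspeyres component (base-period weights):
ΣP(2011)Q(2010) = 2.33×95 + 47.46×9 + 5.62×91 + 15.03×136 = 221.35 + 427.14 + 511.42 + 2044.08 = 3203.99
ΣP(2010)Q(2010) = 2.88×95 + 47.21×9 + 4.94×91 + 19.34×136 = 273.6 + 424.89 + 449.54 + 2630.24 = 3778.27
L = 3203.99 / 3778.27 × 100 = 84.8005
Paasche component (current-period weights):
ΣP(2011)Q(2011) = 2.33×91 + 47.46×9 + 5.62×97 + 15.03×152 = 212.03 + 427.14 + 545.14 + 2284.56 = 3468.87
ΣP(2010)Q(2011) = 2.88×91 + 47.21×9 + 4.94×97 + 19.34×152 = 262.08 + 424.89 + 479.18 + 2939.68 = 4105.83
P = 3468.87 / 4105.83 × 100 = 84.4864
Fisher = √(L × P) = √(84.8005 × 84.4864) = 84.6433

84.64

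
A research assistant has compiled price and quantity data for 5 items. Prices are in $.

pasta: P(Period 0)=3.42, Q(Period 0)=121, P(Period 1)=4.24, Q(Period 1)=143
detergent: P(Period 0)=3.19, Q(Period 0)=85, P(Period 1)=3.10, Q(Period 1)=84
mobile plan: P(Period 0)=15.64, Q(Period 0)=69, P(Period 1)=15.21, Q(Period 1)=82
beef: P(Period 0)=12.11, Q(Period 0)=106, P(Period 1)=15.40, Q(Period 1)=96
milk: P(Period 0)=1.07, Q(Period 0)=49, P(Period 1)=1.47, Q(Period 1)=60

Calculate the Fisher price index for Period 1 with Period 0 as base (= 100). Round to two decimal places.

Laspeyres component (base-period weights):
ΣP(Period 1)Q(Period 0) = 4.24×121 + 3.10×85 + 15.21×69 + 15.40×106 + 1.47×49 = 513.04 + 263.5 + 1049.49 + 1632.4 + 72.03 = 3530.46
ΣP(Period 0)Q(Period 0) = 3.42×121 + 3.19×85 + 15.64×69 + 12.11×106 + 1.07×49 = 413.82 + 271.15 + 1079.16 + 1283.66 + 52.43 = 3100.22
L = 3530.46 / 3100.22 × 100 = 113.8777
Paasche component (current-period weights):
ΣP(Period 1)Q(Period 1) = 4.24×143 + 3.10×84 + 15.21×82 + 15.40×96 + 1.47×60 = 606.32 + 260.4 + 1247.22 + 1478.4 + 88.2 = 3680.54
ΣP(Period 0)Q(Period 1) = 3.42×143 + 3.19×84 + 15.64×82 + 12.11×96 + 1.07×60 = 489.06 + 267.96 + 1282.48 + 1162.56 + 64.2 = 3266.26
P = 3680.54 / 3266.26 × 100 = 112.6836
Fisher = √(L × P) = √(113.8777 × 112.6836) = 113.2791

113.28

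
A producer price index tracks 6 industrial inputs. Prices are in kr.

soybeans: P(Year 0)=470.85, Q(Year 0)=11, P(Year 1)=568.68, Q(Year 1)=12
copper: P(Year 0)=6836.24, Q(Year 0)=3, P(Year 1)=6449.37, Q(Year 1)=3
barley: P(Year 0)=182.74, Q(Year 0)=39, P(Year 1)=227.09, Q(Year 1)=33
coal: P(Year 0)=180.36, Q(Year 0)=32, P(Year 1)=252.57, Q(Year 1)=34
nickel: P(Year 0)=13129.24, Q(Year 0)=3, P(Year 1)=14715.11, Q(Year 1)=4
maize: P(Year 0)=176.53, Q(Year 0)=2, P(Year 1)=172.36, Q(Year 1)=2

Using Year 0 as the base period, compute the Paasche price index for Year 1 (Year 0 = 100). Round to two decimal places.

Paasche price index uses current-period quantities as weights.
ΣP(Year 1)·Q(Year 1) = 568.68×12 + 6449.37×3 + 227.09×33 + 252.57×34 + 14715.11×4 + 172.36×2 = 6824.16 + 19348.11 + 7493.97 + 8587.38 + 58860.44 + 344.72 = 101458.78
ΣP(Year 0)·Q(Year 1) = 470.85×12 + 6836.24×3 + 182.74×33 + 180.36×34 + 13129.24×4 + 176.53×2 = 5650.2 + 20508.72 + 6030.42 + 6132.24 + 52516.96 + 353.06 = 91191.6
Index = 101458.78 / 91191.6 × 100 = 111.2589

111.26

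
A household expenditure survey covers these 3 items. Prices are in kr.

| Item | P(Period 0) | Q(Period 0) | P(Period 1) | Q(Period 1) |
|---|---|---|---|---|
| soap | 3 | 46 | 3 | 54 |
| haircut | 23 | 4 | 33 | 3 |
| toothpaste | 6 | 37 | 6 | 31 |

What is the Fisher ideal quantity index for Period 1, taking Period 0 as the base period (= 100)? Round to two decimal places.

Laspeyres component (base-period weights):
ΣP(Period 0)Q(Period 1) = 3×54 + 23×3 + 6×31 = 162 + 69 + 186 = 417
ΣP(Period 0)Q(Period 0) = 3×46 + 23×4 + 6×37 = 138 + 92 + 222 = 452
L = 417 / 452 × 100 = 92.2566
Paasche component (current-period weights):
ΣP(Period 1)Q(Period 1) = 3×54 + 33×3 + 6×31 = 162 + 99 + 186 = 447
ΣP(Period 1)Q(Period 0) = 3×46 + 33×4 + 6×37 = 138 + 132 + 222 = 492
P = 447 / 492 × 100 = 90.8537
Fisher = √(L × P) = √(92.2566 × 90.8537) = 91.5525

91.55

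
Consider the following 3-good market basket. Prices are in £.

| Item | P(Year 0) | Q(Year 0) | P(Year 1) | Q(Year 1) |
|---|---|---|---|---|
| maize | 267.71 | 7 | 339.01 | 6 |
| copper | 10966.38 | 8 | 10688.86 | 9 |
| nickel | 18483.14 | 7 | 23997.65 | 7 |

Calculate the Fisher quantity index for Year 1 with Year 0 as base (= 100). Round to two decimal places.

Laspeyres component (base-period weights):
ΣP(Year 0)Q(Year 1) = 267.71×6 + 10966.38×9 + 18483.14×7 = 1606.26 + 98697.42 + 129381.98 = 229685.66
ΣP(Year 0)Q(Year 0) = 267.71×7 + 10966.38×8 + 18483.14×7 = 1873.97 + 87731.04 + 129381.98 = 218986.99
L = 229685.66 / 218986.99 × 100 = 104.8855
Paasche component (current-period weights):
ΣP(Year 1)Q(Year 1) = 339.01×6 + 10688.86×9 + 23997.65×7 = 2034.06 + 96199.74 + 167983.55 = 266217.35
ΣP(Year 1)Q(Year 0) = 339.01×7 + 10688.86×8 + 23997.65×7 = 2373.07 + 85510.88 + 167983.55 = 255867.5
P = 266217.35 / 255867.5 × 100 = 104.0450
Fisher = √(L × P) = √(104.8855 × 104.0450) = 104.4644

104.46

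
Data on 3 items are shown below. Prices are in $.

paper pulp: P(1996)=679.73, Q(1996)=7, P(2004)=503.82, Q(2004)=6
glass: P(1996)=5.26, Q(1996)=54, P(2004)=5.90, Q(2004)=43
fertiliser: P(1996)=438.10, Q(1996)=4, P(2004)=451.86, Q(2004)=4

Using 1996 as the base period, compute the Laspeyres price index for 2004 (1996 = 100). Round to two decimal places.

83.20

Laspeyres price index uses base-period quantities as weights.
ΣP(2004)·Q(1996) = 503.82×7 + 5.90×54 + 451.86×4 = 3526.74 + 318.6 + 1807.44 = 5652.78
ΣP(1996)·Q(1996) = 679.73×7 + 5.26×54 + 438.10×4 = 4758.11 + 284.04 + 1752.4 = 6794.55
Index = 5652.78 / 6794.55 × 100 = 83.1958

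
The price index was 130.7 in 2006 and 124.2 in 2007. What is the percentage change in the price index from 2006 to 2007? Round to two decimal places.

Change = (124.2 − 130.7) / 130.7 × 100
       = -6.5 / 130.7 × 100 = -4.9732%

-4.97%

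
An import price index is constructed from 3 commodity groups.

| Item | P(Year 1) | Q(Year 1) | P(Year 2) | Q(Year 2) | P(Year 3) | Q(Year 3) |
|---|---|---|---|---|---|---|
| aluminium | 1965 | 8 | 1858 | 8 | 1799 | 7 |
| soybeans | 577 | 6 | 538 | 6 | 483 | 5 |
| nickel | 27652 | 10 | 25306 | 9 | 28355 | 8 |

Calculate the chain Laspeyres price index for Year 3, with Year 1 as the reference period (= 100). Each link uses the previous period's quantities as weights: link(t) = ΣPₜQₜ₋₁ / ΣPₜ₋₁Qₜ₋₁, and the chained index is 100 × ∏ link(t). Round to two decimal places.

Link Year 1→Year 2:
ΣP(Year 2)Q(Year 1) = 1858×8 + 538×6 + 25306×10 = 14864 + 3228 + 253060 = 271152
ΣP(Year 1)Q(Year 1) = 1965×8 + 577×6 + 27652×10 = 15720 + 3462 + 276520 = 295702
link = 271152/295702 = 0.916977
Link Year 2→Year 3:
ΣP(Year 3)Q(Year 2) = 1799×8 + 483×6 + 28355×9 = 14392 + 2898 + 255195 = 272485
ΣP(Year 2)Q(Year 2) = 1858×8 + 538×6 + 25306×9 = 14864 + 3228 + 227754 = 245846
link = 272485/245846 = 1.108356
Chained index = 100 × 0.916977 × 1.108356 = 101.6338

101.63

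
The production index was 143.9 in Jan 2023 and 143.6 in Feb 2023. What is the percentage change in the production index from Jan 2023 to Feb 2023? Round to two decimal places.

-0.21%

Change = (143.6 − 143.9) / 143.9 × 100
       = -0.3 / 143.9 × 100 = -0.2085%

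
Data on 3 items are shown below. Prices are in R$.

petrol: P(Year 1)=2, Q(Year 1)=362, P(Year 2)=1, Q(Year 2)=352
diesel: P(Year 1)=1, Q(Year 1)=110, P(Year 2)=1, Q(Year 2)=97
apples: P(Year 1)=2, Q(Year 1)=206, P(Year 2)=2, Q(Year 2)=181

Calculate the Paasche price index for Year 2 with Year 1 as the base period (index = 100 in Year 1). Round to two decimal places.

69.73

Paasche price index uses current-period quantities as weights.
ΣP(Year 2)·Q(Year 2) = 1×352 + 1×97 + 2×181 = 352 + 97 + 362 = 811
ΣP(Year 1)·Q(Year 2) = 2×352 + 1×97 + 2×181 = 704 + 97 + 362 = 1163
Index = 811 / 1163 × 100 = 69.7334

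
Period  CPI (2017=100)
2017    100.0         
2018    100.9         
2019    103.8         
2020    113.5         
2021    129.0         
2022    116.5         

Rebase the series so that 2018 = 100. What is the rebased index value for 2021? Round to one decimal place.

Rebased(2021) = 129.0 / 100.9 × 100 = 127.8494

127.8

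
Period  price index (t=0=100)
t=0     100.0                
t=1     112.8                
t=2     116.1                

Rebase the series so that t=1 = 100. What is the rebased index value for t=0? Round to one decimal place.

88.7

Rebased(t=0) = 100.0 / 112.8 × 100 = 88.6525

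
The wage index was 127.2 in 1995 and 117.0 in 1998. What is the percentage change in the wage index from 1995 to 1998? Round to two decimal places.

Change = (117.0 − 127.2) / 127.2 × 100
       = -10.2 / 127.2 × 100 = -8.0189%

-8.02%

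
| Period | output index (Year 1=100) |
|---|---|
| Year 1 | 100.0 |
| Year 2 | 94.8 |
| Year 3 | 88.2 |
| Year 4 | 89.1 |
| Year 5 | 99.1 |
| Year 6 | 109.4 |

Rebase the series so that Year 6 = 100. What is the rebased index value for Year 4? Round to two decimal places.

Rebased(Year 4) = 89.1 / 109.4 × 100 = 81.4442

81.44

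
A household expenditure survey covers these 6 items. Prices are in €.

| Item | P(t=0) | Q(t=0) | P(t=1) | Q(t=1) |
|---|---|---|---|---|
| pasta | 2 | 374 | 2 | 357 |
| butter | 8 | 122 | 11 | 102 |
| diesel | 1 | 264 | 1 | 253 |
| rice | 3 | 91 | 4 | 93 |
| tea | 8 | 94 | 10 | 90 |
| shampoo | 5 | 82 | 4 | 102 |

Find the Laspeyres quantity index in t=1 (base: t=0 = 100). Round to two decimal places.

96.17

Laspeyres quantity index uses base-period prices as weights.
ΣP(t=0)·Q(t=1) = 2×357 + 8×102 + 1×253 + 3×93 + 8×90 + 5×102 = 714 + 816 + 253 + 279 + 720 + 510 = 3292
ΣP(t=0)·Q(t=0) = 2×374 + 8×122 + 1×264 + 3×91 + 8×94 + 5×82 = 748 + 976 + 264 + 273 + 752 + 410 = 3423
Index = 3292 / 3423 × 100 = 96.1729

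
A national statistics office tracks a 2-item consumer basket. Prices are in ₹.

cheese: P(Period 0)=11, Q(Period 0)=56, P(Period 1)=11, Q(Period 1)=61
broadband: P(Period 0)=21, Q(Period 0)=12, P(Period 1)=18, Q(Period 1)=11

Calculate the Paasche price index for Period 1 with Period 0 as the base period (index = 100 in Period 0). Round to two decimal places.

96.34

Paasche price index uses current-period quantities as weights.
ΣP(Period 1)·Q(Period 1) = 11×61 + 18×11 = 671 + 198 = 869
ΣP(Period 0)·Q(Period 1) = 11×61 + 21×11 = 671 + 231 = 902
Index = 869 / 902 × 100 = 96.3415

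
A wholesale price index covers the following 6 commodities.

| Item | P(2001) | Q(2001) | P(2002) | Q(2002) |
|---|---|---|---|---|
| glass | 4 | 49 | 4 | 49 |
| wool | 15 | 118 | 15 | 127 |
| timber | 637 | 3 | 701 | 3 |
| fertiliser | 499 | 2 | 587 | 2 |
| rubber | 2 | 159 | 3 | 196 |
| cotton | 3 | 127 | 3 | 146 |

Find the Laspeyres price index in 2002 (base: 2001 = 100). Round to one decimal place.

109.5

Laspeyres price index uses base-period quantities as weights.
ΣP(2002)·Q(2001) = 4×49 + 15×118 + 701×3 + 587×2 + 3×159 + 3×127 = 196 + 1770 + 2103 + 1174 + 477 + 381 = 6101
ΣP(2001)·Q(2001) = 4×49 + 15×118 + 637×3 + 499×2 + 2×159 + 3×127 = 196 + 1770 + 1911 + 998 + 318 + 381 = 5574
Index = 6101 / 5574 × 100 = 109.4546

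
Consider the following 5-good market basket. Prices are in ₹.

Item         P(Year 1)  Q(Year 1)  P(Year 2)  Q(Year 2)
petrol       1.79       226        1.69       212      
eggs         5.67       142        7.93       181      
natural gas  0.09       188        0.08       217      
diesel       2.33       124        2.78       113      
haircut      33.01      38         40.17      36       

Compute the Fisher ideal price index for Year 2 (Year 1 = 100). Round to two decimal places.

Laspeyres component (base-period weights):
ΣP(Year 2)Q(Year 1) = 1.69×226 + 7.93×142 + 0.08×188 + 2.78×124 + 40.17×38 = 381.94 + 1126.06 + 15.04 + 344.72 + 1526.46 = 3394.22
ΣP(Year 1)Q(Year 1) = 1.79×226 + 5.67×142 + 0.09×188 + 2.33×124 + 33.01×38 = 404.54 + 805.14 + 16.92 + 288.92 + 1254.38 = 2769.9
L = 3394.22 / 2769.9 × 100 = 122.5394
Paasche component (current-period weights):
ΣP(Year 2)Q(Year 2) = 1.69×212 + 7.93×181 + 0.08×217 + 2.78×113 + 40.17×36 = 358.28 + 1435.33 + 17.36 + 314.14 + 1446.12 = 3571.23
ΣP(Year 1)Q(Year 2) = 1.79×212 + 5.67×181 + 0.09×217 + 2.33×113 + 33.01×36 = 379.48 + 1026.27 + 19.53 + 263.29 + 1188.36 = 2876.93
P = 3571.23 / 2876.93 × 100 = 124.1334
Fisher = √(L × P) = √(122.5394 × 124.1334) = 123.3338

123.33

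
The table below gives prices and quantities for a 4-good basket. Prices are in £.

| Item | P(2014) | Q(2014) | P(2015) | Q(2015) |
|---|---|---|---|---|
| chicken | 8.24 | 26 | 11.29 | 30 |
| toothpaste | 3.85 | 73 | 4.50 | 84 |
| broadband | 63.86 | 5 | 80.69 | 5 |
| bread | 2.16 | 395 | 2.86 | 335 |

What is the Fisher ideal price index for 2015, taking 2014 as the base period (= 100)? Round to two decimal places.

Laspeyres component (base-period weights):
ΣP(2015)Q(2014) = 11.29×26 + 4.50×73 + 80.69×5 + 2.86×395 = 293.54 + 328.5 + 403.45 + 1129.7 = 2155.19
ΣP(2014)Q(2014) = 8.24×26 + 3.85×73 + 63.86×5 + 2.16×395 = 214.24 + 281.05 + 319.3 + 853.2 = 1667.79
L = 2155.19 / 1667.79 × 100 = 129.2243
Paasche component (current-period weights):
ΣP(2015)Q(2015) = 11.29×30 + 4.50×84 + 80.69×5 + 2.86×335 = 338.7 + 378 + 403.45 + 958.1 = 2078.25
ΣP(2014)Q(2015) = 8.24×30 + 3.85×84 + 63.86×5 + 2.16×335 = 247.2 + 323.4 + 319.3 + 723.6 = 1613.5
P = 2078.25 / 1613.5 × 100 = 128.8038
Fisher = √(L × P) = √(129.2243 × 128.8038) = 129.0139

129.01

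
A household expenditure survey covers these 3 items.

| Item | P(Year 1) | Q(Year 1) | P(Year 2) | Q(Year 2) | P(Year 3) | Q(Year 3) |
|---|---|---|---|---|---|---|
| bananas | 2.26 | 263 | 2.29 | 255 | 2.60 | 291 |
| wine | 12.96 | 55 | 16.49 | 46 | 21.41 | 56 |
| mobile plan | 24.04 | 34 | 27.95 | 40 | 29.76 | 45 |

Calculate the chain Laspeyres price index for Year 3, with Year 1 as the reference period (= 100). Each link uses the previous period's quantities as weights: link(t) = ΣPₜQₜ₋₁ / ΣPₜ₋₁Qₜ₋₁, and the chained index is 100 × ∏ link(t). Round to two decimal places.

Link Year 1→Year 2:
ΣP(Year 2)Q(Year 1) = 2.29×263 + 16.49×55 + 27.95×34 = 602.27 + 906.95 + 950.3 = 2459.52
ΣP(Year 1)Q(Year 1) = 2.26×263 + 12.96×55 + 24.04×34 = 594.38 + 712.8 + 817.36 = 2124.54
link = 2459.52/2124.54 = 1.157672
Link Year 2→Year 3:
ΣP(Year 3)Q(Year 2) = 2.60×255 + 21.41×46 + 29.76×40 = 663 + 984.86 + 1190.4 = 2838.26
ΣP(Year 2)Q(Year 2) = 2.29×255 + 16.49×46 + 27.95×40 = 583.95 + 758.54 + 1118 = 2460.49
link = 2838.26/2460.49 = 1.153534
Chained index = 100 × 1.157672 × 1.153534 = 133.5414

133.54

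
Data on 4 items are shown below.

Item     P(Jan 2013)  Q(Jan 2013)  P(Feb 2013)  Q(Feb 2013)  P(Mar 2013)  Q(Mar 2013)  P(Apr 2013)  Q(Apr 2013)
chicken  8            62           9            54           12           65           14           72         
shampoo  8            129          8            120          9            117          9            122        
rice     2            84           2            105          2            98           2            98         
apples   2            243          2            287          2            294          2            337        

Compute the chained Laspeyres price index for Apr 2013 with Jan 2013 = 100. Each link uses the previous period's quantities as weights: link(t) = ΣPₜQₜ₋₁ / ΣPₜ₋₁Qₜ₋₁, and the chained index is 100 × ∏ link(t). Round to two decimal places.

121.60

Link Jan 2013→Feb 2013:
ΣP(Feb 2013)Q(Jan 2013) = 9×62 + 8×129 + 2×84 + 2×243 = 558 + 1032 + 168 + 486 = 2244
ΣP(Jan 2013)Q(Jan 2013) = 8×62 + 8×129 + 2×84 + 2×243 = 496 + 1032 + 168 + 486 = 2182
link = 2244/2182 = 1.028414
Link Feb 2013→Mar 2013:
ΣP(Mar 2013)Q(Feb 2013) = 12×54 + 9×120 + 2×105 + 2×287 = 648 + 1080 + 210 + 574 = 2512
ΣP(Feb 2013)Q(Feb 2013) = 9×54 + 8×120 + 2×105 + 2×287 = 486 + 960 + 210 + 574 = 2230
link = 2512/2230 = 1.126457
Link Mar 2013→Apr 2013:
ΣP(Apr 2013)Q(Mar 2013) = 14×65 + 9×117 + 2×98 + 2×294 = 910 + 1053 + 196 + 588 = 2747
ΣP(Mar 2013)Q(Mar 2013) = 12×65 + 9×117 + 2×98 + 2×294 = 780 + 1053 + 196 + 588 = 2617
link = 2747/2617 = 1.049675
Chained index = 100 × 1.028414 × 1.126457 × 1.049675 = 121.6012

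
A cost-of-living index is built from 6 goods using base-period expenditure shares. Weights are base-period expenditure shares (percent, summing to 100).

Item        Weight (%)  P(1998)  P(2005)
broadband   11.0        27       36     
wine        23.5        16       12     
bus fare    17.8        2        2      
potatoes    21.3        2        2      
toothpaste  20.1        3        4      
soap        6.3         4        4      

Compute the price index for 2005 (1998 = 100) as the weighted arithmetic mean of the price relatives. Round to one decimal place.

104.5

broadband: 11.0 × (36/27) = 11.0 × 1.333333 = 14.6667
wine: 23.5 × (12/16) = 23.5 × 0.750000 = 17.6250
bus fare: 17.8 × (2/2) = 17.8 × 1.000000 = 17.8000
potatoes: 21.3 × (2/2) = 21.3 × 1.000000 = 21.3000
toothpaste: 20.1 × (4/3) = 20.1 × 1.333333 = 26.8000
soap: 6.3 × (4/4) = 6.3 × 1.000000 = 6.3000
Index = Σ wᵢ·(p₁ᵢ/p₀ᵢ) = 14.6667 + 17.6250 + 17.8000 + 21.3000 + 26.8000 + 6.3000 = 104.4917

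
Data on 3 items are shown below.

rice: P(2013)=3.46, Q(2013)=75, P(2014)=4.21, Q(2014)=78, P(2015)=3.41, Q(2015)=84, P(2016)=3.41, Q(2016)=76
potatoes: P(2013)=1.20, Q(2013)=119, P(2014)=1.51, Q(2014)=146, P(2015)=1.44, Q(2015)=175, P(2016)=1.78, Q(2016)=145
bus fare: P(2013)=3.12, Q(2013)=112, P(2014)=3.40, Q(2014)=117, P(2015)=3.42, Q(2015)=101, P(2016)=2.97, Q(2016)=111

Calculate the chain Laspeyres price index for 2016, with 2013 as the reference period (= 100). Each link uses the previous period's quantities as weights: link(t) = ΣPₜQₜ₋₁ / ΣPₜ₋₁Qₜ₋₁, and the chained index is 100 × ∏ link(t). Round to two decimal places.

Link 2013→2014:
ΣP(2014)Q(2013) = 4.21×75 + 1.51×119 + 3.40×112 = 315.75 + 179.69 + 380.8 = 876.24
ΣP(2013)Q(2013) = 3.46×75 + 1.20×119 + 3.12×112 = 259.5 + 142.8 + 349.44 = 751.74
link = 876.24/751.74 = 1.165616
Link 2014→2015:
ΣP(2015)Q(2014) = 3.41×78 + 1.44×146 + 3.42×117 = 265.98 + 210.24 + 400.14 = 876.36
ΣP(2014)Q(2014) = 4.21×78 + 1.51×146 + 3.40×117 = 328.38 + 220.46 + 397.8 = 946.64
link = 876.36/946.64 = 0.925758
Link 2015→2016:
ΣP(2016)Q(2015) = 3.41×84 + 1.78×175 + 2.97×101 = 286.44 + 311.5 + 299.97 = 897.91
ΣP(2015)Q(2015) = 3.41×84 + 1.44×175 + 3.42×101 = 286.44 + 252 + 345.42 = 883.86
link = 897.91/883.86 = 1.015896
Chained index = 100 × 1.165616 × 0.925758 × 1.015896 = 109.6232

109.62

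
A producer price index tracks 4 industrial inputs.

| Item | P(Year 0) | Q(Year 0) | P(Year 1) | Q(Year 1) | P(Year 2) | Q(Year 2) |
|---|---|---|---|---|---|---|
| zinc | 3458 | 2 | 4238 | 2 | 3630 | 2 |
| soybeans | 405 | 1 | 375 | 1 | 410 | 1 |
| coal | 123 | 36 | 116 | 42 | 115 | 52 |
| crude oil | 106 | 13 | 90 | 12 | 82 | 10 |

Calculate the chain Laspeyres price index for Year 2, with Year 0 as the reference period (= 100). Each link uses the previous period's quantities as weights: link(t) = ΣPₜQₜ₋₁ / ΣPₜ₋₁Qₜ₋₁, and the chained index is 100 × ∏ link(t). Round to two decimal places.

98.51

Link Year 0→Year 1:
ΣP(Year 1)Q(Year 0) = 4238×2 + 375×1 + 116×36 + 90×13 = 8476 + 375 + 4176 + 1170 = 14197
ΣP(Year 0)Q(Year 0) = 3458×2 + 405×1 + 123×36 + 106×13 = 6916 + 405 + 4428 + 1378 = 13127
link = 14197/13127 = 1.081511
Link Year 1→Year 2:
ΣP(Year 2)Q(Year 1) = 3630×2 + 410×1 + 115×42 + 82×12 = 7260 + 410 + 4830 + 984 = 13484
ΣP(Year 1)Q(Year 1) = 4238×2 + 375×1 + 116×42 + 90×12 = 8476 + 375 + 4872 + 1080 = 14803
link = 13484/14803 = 0.910896
Chained index = 100 × 1.081511 × 0.910896 = 98.5145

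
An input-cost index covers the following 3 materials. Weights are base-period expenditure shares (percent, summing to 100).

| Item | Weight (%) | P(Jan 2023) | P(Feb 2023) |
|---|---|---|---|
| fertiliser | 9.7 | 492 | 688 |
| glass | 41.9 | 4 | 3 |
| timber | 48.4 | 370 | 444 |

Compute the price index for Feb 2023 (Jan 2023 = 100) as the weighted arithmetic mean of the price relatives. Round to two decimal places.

fertiliser: 9.7 × (688/492) = 9.7 × 1.398374 = 13.5642
glass: 41.9 × (3/4) = 41.9 × 0.750000 = 31.4250
timber: 48.4 × (444/370) = 48.4 × 1.200000 = 58.0800
Index = Σ wᵢ·(p₁ᵢ/p₀ᵢ) = 13.5642 + 31.4250 + 58.0800 = 103.0692

103.07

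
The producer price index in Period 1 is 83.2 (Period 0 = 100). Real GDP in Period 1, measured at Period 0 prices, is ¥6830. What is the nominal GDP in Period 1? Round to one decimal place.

5682.6

Nominal = Real × (Index/100) = 6830 × (83.2/100)
        = 6830 × 0.832 = 5682.5600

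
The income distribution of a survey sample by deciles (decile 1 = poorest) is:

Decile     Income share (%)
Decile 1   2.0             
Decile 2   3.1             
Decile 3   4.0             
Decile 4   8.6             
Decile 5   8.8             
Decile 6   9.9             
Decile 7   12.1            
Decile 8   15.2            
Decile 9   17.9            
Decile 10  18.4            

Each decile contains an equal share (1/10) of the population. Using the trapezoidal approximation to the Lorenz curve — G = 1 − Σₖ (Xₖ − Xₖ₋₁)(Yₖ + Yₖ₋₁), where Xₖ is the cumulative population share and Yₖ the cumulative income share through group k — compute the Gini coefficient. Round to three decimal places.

Cumulative income shares Yₖ: 0.0200, 0.0510, 0.0910, 0.1770, 0.2650, 0.3640, 0.4850, 0.6370, 0.8160, 1.0000
Σ (Xₖ−Xₖ₋₁)(Yₖ+Yₖ₋₁) = (1/10)(0.0200+0.0000) + (1/10)(0.0510+0.0200) + (1/10)(0.0910+0.0510) + (1/10)(0.1770+0.0910) + (1/10)(0.2650+0.1770) + (1/10)(0.3640+0.2650) + (1/10)(0.4850+0.3640) + (1/10)(0.6370+0.4850) + (1/10)(0.8160+0.6370) + (1/10)(1.0000+0.8160)
  = 0.0020 + 0.0071 + 0.0142 + 0.0268 + 0.0442 + 0.0629 + 0.0849 + 0.1122 + 0.1453 + 0.1816 = 0.6812
G = 1 − 0.6812 = 0.3188

0.319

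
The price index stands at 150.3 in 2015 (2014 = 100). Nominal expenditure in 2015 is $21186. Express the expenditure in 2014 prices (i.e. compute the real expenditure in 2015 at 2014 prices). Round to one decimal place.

14095.8

Real = Nominal ÷ (Index/100) = 21186 ÷ (150.3/100)
     = 21186 ÷ 1.503 = 14095.8084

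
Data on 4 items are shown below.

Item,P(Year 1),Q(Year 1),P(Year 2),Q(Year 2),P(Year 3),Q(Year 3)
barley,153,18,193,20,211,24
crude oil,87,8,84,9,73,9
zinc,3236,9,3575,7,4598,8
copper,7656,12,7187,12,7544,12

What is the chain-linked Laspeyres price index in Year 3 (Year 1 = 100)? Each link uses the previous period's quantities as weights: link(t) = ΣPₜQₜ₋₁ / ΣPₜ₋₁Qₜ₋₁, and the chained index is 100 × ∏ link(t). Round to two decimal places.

Link Year 1→Year 2:
ΣP(Year 2)Q(Year 1) = 193×18 + 84×8 + 3575×9 + 7187×12 = 3474 + 672 + 32175 + 86244 = 122565
ΣP(Year 1)Q(Year 1) = 153×18 + 87×8 + 3236×9 + 7656×12 = 2754 + 696 + 29124 + 91872 = 124446
link = 122565/124446 = 0.984885
Link Year 2→Year 3:
ΣP(Year 3)Q(Year 2) = 211×20 + 73×9 + 4598×7 + 7544×12 = 4220 + 657 + 32186 + 90528 = 127591
ΣP(Year 2)Q(Year 2) = 193×20 + 84×9 + 3575×7 + 7187×12 = 3860 + 756 + 25025 + 86244 = 115885
link = 127591/115885 = 1.101014
Chained index = 100 × 0.984885 × 1.101014 = 108.4372

108.44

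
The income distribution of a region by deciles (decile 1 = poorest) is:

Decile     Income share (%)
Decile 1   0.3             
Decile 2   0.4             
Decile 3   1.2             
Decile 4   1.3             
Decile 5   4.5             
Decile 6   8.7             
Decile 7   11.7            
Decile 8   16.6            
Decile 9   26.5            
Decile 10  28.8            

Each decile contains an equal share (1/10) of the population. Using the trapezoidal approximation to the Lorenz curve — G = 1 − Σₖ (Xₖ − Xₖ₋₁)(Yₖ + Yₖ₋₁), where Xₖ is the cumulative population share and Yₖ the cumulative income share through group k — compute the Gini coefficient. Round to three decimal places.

0.552

Cumulative income shares Yₖ: 0.0030, 0.0070, 0.0190, 0.0320, 0.0770, 0.1640, 0.2810, 0.4470, 0.7120, 1.0000
Σ (Xₖ−Xₖ₋₁)(Yₖ+Yₖ₋₁) = (1/10)(0.0030+0.0000) + (1/10)(0.0070+0.0030) + (1/10)(0.0190+0.0070) + (1/10)(0.0320+0.0190) + (1/10)(0.0770+0.0320) + (1/10)(0.1640+0.0770) + (1/10)(0.2810+0.1640) + (1/10)(0.4470+0.2810) + (1/10)(0.7120+0.4470) + (1/10)(1.0000+0.7120)
  = 0.0003 + 0.0010 + 0.0026 + 0.0051 + 0.0109 + 0.0241 + 0.0445 + 0.0728 + 0.1159 + 0.1712 = 0.4484
G = 1 − 0.4484 = 0.5516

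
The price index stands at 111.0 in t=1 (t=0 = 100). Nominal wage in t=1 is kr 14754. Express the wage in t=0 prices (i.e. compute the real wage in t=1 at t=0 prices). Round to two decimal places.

Real = Nominal ÷ (Index/100) = 14754 ÷ (111.0/100)
     = 14754 ÷ 1.110 = 13291.8919

13291.89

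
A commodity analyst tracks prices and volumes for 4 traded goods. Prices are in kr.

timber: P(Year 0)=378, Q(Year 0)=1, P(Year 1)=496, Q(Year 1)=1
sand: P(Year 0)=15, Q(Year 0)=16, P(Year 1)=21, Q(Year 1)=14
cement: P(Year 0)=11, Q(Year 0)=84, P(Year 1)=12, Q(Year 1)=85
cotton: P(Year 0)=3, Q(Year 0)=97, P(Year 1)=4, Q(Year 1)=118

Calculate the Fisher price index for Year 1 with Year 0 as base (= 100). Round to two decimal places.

Laspeyres component (base-period weights):
ΣP(Year 1)Q(Year 0) = 496×1 + 21×16 + 12×84 + 4×97 = 496 + 336 + 1008 + 388 = 2228
ΣP(Year 0)Q(Year 0) = 378×1 + 15×16 + 11×84 + 3×97 = 378 + 240 + 924 + 291 = 1833
L = 2228 / 1833 × 100 = 121.5494
Paasche component (current-period weights):
ΣP(Year 1)Q(Year 1) = 496×1 + 21×14 + 12×85 + 4×118 = 496 + 294 + 1020 + 472 = 2282
ΣP(Year 0)Q(Year 1) = 378×1 + 15×14 + 11×85 + 3×118 = 378 + 210 + 935 + 354 = 1877
P = 2282 / 1877 × 100 = 121.5770
Fisher = √(L × P) = √(121.5494 × 121.5770) = 121.5632

121.56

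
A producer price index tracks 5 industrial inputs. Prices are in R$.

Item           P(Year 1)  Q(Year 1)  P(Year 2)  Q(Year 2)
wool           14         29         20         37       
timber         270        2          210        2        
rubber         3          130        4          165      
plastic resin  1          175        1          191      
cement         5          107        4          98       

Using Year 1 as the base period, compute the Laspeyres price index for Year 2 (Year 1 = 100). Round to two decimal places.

103.76

Laspeyres price index uses base-period quantities as weights.
ΣP(Year 2)·Q(Year 1) = 20×29 + 210×2 + 4×130 + 1×175 + 4×107 = 580 + 420 + 520 + 175 + 428 = 2123
ΣP(Year 1)·Q(Year 1) = 14×29 + 270×2 + 3×130 + 1×175 + 5×107 = 406 + 540 + 390 + 175 + 535 = 2046
Index = 2123 / 2046 × 100 = 103.7634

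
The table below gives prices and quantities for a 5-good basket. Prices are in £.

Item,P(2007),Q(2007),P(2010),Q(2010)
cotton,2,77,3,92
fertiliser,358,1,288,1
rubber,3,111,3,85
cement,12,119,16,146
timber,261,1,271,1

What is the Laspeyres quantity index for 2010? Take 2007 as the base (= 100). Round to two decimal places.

110.89

Laspeyres quantity index uses base-period prices as weights.
ΣP(2007)·Q(2010) = 2×92 + 358×1 + 3×85 + 12×146 + 261×1 = 184 + 358 + 255 + 1752 + 261 = 2810
ΣP(2007)·Q(2007) = 2×77 + 358×1 + 3×111 + 12×119 + 261×1 = 154 + 358 + 333 + 1428 + 261 = 2534
Index = 2810 / 2534 × 100 = 110.8919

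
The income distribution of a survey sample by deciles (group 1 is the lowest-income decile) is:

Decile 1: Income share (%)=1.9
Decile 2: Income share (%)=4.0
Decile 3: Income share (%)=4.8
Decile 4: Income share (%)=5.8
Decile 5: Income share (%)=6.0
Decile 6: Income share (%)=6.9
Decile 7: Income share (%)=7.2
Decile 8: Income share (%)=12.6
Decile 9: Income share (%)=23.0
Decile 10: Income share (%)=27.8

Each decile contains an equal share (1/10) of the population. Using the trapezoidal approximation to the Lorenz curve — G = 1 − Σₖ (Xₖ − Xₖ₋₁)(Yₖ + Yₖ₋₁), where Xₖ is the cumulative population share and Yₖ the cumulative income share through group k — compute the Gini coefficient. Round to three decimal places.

Cumulative income shares Yₖ: 0.0190, 0.0590, 0.1070, 0.1650, 0.2250, 0.2940, 0.3660, 0.4920, 0.7220, 1.0000
Σ (Xₖ−Xₖ₋₁)(Yₖ+Yₖ₋₁) = (1/10)(0.0190+0.0000) + (1/10)(0.0590+0.0190) + (1/10)(0.1070+0.0590) + (1/10)(0.1650+0.1070) + (1/10)(0.2250+0.1650) + (1/10)(0.2940+0.2250) + (1/10)(0.3660+0.2940) + (1/10)(0.4920+0.3660) + (1/10)(0.7220+0.4920) + (1/10)(1.0000+0.7220)
  = 0.0019 + 0.0078 + 0.0166 + 0.0272 + 0.0390 + 0.0519 + 0.0660 + 0.0858 + 0.1214 + 0.1722 = 0.5898
G = 1 − 0.5898 = 0.4102

0.410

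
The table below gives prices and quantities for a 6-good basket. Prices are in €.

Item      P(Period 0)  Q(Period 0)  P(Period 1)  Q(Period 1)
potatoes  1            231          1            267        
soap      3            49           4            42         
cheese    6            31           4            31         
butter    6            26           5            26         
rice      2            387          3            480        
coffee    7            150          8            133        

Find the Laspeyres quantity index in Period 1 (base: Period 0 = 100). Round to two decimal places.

Laspeyres quantity index uses base-period prices as weights.
ΣP(Period 0)·Q(Period 1) = 1×267 + 3×42 + 6×31 + 6×26 + 2×480 + 7×133 = 267 + 126 + 186 + 156 + 960 + 931 = 2626
ΣP(Period 0)·Q(Period 0) = 1×231 + 3×49 + 6×31 + 6×26 + 2×387 + 7×150 = 231 + 147 + 186 + 156 + 774 + 1050 = 2544
Index = 2626 / 2544 × 100 = 103.2233

103.22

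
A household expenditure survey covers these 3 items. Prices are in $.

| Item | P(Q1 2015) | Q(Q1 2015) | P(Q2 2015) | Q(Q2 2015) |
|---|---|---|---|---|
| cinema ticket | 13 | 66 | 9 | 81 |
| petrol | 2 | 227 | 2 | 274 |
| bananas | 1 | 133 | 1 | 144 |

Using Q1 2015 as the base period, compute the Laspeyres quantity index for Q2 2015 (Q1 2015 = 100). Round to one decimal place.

120.8

Laspeyres quantity index uses base-period prices as weights.
ΣP(Q1 2015)·Q(Q2 2015) = 13×81 + 2×274 + 1×144 = 1053 + 548 + 144 = 1745
ΣP(Q1 2015)·Q(Q1 2015) = 13×66 + 2×227 + 1×133 = 858 + 454 + 133 = 1445
Index = 1745 / 1445 × 100 = 120.7612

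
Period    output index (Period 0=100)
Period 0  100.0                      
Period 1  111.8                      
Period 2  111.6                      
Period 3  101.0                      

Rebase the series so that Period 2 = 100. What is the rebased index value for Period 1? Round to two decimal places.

Rebased(Period 1) = 111.8 / 111.6 × 100 = 100.1792

100.18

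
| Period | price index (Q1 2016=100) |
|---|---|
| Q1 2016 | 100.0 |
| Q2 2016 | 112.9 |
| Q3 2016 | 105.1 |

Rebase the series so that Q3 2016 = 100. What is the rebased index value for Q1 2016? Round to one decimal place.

Rebased(Q1 2016) = 100.0 / 105.1 × 100 = 95.1475

95.1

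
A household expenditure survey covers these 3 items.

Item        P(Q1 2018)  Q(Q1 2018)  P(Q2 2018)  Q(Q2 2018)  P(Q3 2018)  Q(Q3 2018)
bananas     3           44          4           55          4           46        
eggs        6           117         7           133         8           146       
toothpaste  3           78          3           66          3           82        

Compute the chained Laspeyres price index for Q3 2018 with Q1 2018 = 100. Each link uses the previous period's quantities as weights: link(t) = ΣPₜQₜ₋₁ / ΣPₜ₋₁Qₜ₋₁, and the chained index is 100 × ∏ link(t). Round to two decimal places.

Link Q1 2018→Q2 2018:
ΣP(Q2 2018)Q(Q1 2018) = 4×44 + 7×117 + 3×78 = 176 + 819 + 234 = 1229
ΣP(Q1 2018)Q(Q1 2018) = 3×44 + 6×117 + 3×78 = 132 + 702 + 234 = 1068
link = 1229/1068 = 1.150749
Link Q2 2018→Q3 2018:
ΣP(Q3 2018)Q(Q2 2018) = 4×55 + 8×133 + 3×66 = 220 + 1064 + 198 = 1482
ΣP(Q2 2018)Q(Q2 2018) = 4×55 + 7×133 + 3×66 = 220 + 931 + 198 = 1349
link = 1482/1349 = 1.098592
Chained index = 100 × 1.150749 × 1.098592 = 126.4203

126.42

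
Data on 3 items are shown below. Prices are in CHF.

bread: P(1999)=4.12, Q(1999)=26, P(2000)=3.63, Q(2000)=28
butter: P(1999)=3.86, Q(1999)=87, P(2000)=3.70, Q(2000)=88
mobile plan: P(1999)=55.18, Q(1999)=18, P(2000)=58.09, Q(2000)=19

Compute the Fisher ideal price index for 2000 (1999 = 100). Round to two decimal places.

Laspeyres component (base-period weights):
ΣP(2000)Q(1999) = 3.63×26 + 3.70×87 + 58.09×18 = 94.38 + 321.9 + 1045.62 = 1461.9
ΣP(1999)Q(1999) = 4.12×26 + 3.86×87 + 55.18×18 = 107.12 + 335.82 + 993.24 = 1436.18
L = 1461.9 / 1436.18 × 100 = 101.7909
Paasche component (current-period weights):
ΣP(2000)Q(2000) = 3.63×28 + 3.70×88 + 58.09×19 = 101.64 + 325.6 + 1103.71 = 1530.95
ΣP(1999)Q(2000) = 4.12×28 + 3.86×88 + 55.18×19 = 115.36 + 339.68 + 1048.42 = 1503.46
P = 1530.95 / 1503.46 × 100 = 101.8284
Fisher = √(L × P) = √(101.7909 × 101.8284) = 101.8097

101.81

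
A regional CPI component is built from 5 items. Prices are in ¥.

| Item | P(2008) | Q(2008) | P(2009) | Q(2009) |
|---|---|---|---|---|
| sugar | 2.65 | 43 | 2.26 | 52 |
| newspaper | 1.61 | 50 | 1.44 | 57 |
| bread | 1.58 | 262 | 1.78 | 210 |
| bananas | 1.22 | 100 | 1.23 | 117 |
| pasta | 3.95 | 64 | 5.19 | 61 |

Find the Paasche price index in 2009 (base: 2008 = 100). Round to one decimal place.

109.4

Paasche price index uses current-period quantities as weights.
ΣP(2009)·Q(2009) = 2.26×52 + 1.44×57 + 1.78×210 + 1.23×117 + 5.19×61 = 117.52 + 82.08 + 373.8 + 143.91 + 316.59 = 1033.9
ΣP(2008)·Q(2009) = 2.65×52 + 1.61×57 + 1.58×210 + 1.22×117 + 3.95×61 = 137.8 + 91.77 + 331.8 + 142.74 + 240.95 = 945.06
Index = 1033.9 / 945.06 × 100 = 109.4005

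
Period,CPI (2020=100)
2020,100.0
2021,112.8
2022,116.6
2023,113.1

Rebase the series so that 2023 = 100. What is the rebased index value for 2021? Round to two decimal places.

Rebased(2021) = 112.8 / 113.1 × 100 = 99.7347

99.73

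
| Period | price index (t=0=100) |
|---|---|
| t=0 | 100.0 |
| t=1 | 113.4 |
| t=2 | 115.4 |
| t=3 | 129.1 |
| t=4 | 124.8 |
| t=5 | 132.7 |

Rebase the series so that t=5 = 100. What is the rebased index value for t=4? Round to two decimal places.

Rebased(t=4) = 124.8 / 132.7 × 100 = 94.0467

94.05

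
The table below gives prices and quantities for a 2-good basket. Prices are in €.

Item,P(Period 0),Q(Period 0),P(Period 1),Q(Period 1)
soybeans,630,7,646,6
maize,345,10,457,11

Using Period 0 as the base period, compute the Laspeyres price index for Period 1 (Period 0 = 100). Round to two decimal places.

Laspeyres price index uses base-period quantities as weights.
ΣP(Period 1)·Q(Period 0) = 646×7 + 457×10 = 4522 + 4570 = 9092
ΣP(Period 0)·Q(Period 0) = 630×7 + 345×10 = 4410 + 3450 = 7860
Index = 9092 / 7860 × 100 = 115.6743

115.67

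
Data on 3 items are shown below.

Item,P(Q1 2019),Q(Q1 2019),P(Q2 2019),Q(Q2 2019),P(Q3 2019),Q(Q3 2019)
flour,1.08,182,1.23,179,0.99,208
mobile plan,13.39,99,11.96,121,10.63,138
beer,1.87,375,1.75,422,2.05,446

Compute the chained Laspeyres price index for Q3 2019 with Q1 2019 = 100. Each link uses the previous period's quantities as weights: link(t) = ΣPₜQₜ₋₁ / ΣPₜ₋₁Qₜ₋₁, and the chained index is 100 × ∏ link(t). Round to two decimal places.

89.85

Link Q1 2019→Q2 2019:
ΣP(Q2 2019)Q(Q1 2019) = 1.23×182 + 11.96×99 + 1.75×375 = 223.86 + 1184.04 + 656.25 = 2064.15
ΣP(Q1 2019)Q(Q1 2019) = 1.08×182 + 13.39×99 + 1.87×375 = 196.56 + 1325.61 + 701.25 = 2223.42
link = 2064.15/2223.42 = 0.928367
Link Q2 2019→Q3 2019:
ΣP(Q3 2019)Q(Q2 2019) = 0.99×179 + 10.63×121 + 2.05×422 = 177.21 + 1286.23 + 865.1 = 2328.54
ΣP(Q2 2019)Q(Q2 2019) = 1.23×179 + 11.96×121 + 1.75×422 = 220.17 + 1447.16 + 738.5 = 2405.83
link = 2328.54/2405.83 = 0.967874
Chained index = 100 × 0.928367 × 0.967874 = 89.8542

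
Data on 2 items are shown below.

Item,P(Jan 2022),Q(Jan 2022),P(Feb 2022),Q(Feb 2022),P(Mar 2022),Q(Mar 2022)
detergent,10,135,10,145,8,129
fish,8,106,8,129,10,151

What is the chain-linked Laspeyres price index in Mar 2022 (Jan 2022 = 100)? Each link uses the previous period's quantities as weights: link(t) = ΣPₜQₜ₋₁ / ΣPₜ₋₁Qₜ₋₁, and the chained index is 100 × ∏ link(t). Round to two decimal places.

Link Jan 2022→Feb 2022:
ΣP(Feb 2022)Q(Jan 2022) = 10×135 + 8×106 = 1350 + 848 = 2198
ΣP(Jan 2022)Q(Jan 2022) = 10×135 + 8×106 = 1350 + 848 = 2198
link = 2198/2198 = 1.000000
Link Feb 2022→Mar 2022:
ΣP(Mar 2022)Q(Feb 2022) = 8×145 + 10×129 = 1160 + 1290 = 2450
ΣP(Feb 2022)Q(Feb 2022) = 10×145 + 8×129 = 1450 + 1032 = 2482
link = 2450/2482 = 0.987107
Chained index = 100 × 1.000000 × 0.987107 = 98.7107

98.71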